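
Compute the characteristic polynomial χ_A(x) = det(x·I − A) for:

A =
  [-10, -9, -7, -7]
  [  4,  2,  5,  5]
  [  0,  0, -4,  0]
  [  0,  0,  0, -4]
x^4 + 16*x^3 + 96*x^2 + 256*x + 256

Expanding det(x·I − A) (e.g. by cofactor expansion or by noting that A is similar to its Jordan form J, which has the same characteristic polynomial as A) gives
  χ_A(x) = x^4 + 16*x^3 + 96*x^2 + 256*x + 256
which factors as (x + 4)^4. The eigenvalues (with algebraic multiplicities) are λ = -4 with multiplicity 4.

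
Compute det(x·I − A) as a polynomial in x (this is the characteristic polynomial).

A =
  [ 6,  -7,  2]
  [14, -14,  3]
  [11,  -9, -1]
x^3 + 9*x^2 + 27*x + 27

Expanding det(x·I − A) (e.g. by cofactor expansion or by noting that A is similar to its Jordan form J, which has the same characteristic polynomial as A) gives
  χ_A(x) = x^3 + 9*x^2 + 27*x + 27
which factors as (x + 3)^3. The eigenvalues (with algebraic multiplicities) are λ = -3 with multiplicity 3.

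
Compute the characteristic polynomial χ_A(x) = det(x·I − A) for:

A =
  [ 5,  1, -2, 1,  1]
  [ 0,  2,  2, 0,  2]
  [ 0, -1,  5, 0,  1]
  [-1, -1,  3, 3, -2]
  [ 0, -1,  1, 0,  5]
x^5 - 20*x^4 + 160*x^3 - 640*x^2 + 1280*x - 1024

Expanding det(x·I − A) (e.g. by cofactor expansion or by noting that A is similar to its Jordan form J, which has the same characteristic polynomial as A) gives
  χ_A(x) = x^5 - 20*x^4 + 160*x^3 - 640*x^2 + 1280*x - 1024
which factors as (x - 4)^5. The eigenvalues (with algebraic multiplicities) are λ = 4 with multiplicity 5.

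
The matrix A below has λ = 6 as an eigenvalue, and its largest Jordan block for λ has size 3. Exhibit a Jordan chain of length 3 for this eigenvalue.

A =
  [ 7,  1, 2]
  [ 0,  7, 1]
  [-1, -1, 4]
A Jordan chain for λ = 6 of length 3:
v_1 = (-1, -1, 1)ᵀ
v_2 = (1, 0, -1)ᵀ
v_3 = (1, 0, 0)ᵀ

Let N = A − (6)·I. We want v_3 with N^3 v_3 = 0 but N^2 v_3 ≠ 0; then v_{j-1} := N · v_j for j = 3, …, 2.

Pick v_3 = (1, 0, 0)ᵀ.
Then v_2 = N · v_3 = (1, 0, -1)ᵀ.
Then v_1 = N · v_2 = (-1, -1, 1)ᵀ.

Sanity check: (A − (6)·I) v_1 = (0, 0, 0)ᵀ = 0. ✓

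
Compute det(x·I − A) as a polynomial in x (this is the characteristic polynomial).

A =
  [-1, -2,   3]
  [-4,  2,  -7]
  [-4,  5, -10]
x^3 + 9*x^2 + 27*x + 27

Expanding det(x·I − A) (e.g. by cofactor expansion or by noting that A is similar to its Jordan form J, which has the same characteristic polynomial as A) gives
  χ_A(x) = x^3 + 9*x^2 + 27*x + 27
which factors as (x + 3)^3. The eigenvalues (with algebraic multiplicities) are λ = -3 with multiplicity 3.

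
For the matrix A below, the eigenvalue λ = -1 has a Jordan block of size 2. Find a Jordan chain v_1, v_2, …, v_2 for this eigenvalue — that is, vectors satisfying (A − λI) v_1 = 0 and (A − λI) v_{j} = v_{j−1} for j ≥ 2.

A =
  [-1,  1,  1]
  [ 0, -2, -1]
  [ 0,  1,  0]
A Jordan chain for λ = -1 of length 2:
v_1 = (1, -1, 1)ᵀ
v_2 = (0, 1, 0)ᵀ

Let N = A − (-1)·I. We want v_2 with N^2 v_2 = 0 but N^1 v_2 ≠ 0; then v_{j-1} := N · v_j for j = 2, …, 2.

Pick v_2 = (0, 1, 0)ᵀ.
Then v_1 = N · v_2 = (1, -1, 1)ᵀ.

Sanity check: (A − (-1)·I) v_1 = (0, 0, 0)ᵀ = 0. ✓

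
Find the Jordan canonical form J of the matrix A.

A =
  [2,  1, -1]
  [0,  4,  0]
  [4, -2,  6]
J_2(4) ⊕ J_1(4)

The characteristic polynomial is
  det(x·I − A) = x^3 - 12*x^2 + 48*x - 64 = (x - 4)^3

Eigenvalues and multiplicities (the geometric multiplicity of λ is n − rank(A − λI), which equals the number of Jordan blocks for λ):
  λ = 4: algebraic multiplicity = 3, geometric multiplicity = 2

Determining the block sizes for each eigenvalue:
  λ = 4: 2 blocks summing to 3 forces exactly one block of size 2 and the rest size 1 → block sizes [2, 1]

Assembling the blocks gives a Jordan form
J =
  [4, 1, 0]
  [0, 4, 0]
  [0, 0, 4]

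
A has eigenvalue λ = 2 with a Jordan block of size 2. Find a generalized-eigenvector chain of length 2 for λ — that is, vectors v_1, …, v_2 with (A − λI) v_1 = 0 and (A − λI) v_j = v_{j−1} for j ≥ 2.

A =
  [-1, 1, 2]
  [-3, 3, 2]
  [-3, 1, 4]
A Jordan chain for λ = 2 of length 2:
v_1 = (-3, -3, -3)ᵀ
v_2 = (1, 0, 0)ᵀ

Let N = A − (2)·I. We want v_2 with N^2 v_2 = 0 but N^1 v_2 ≠ 0; then v_{j-1} := N · v_j for j = 2, …, 2.

Pick v_2 = (1, 0, 0)ᵀ.
Then v_1 = N · v_2 = (-3, -3, -3)ᵀ.

Sanity check: (A − (2)·I) v_1 = (0, 0, 0)ᵀ = 0. ✓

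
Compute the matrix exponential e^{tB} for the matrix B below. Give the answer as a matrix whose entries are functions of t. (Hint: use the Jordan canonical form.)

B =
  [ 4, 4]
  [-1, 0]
e^{tB} =
  [2*t*exp(2*t) + exp(2*t), 4*t*exp(2*t)]
  [-t*exp(2*t), -2*t*exp(2*t) + exp(2*t)]

Strategy: write B = P · J · P⁻¹ where J is a Jordan canonical form, so e^{tB} = P · e^{tJ} · P⁻¹, and e^{tJ} can be computed block-by-block.

B has Jordan form
J =
  [2, 1]
  [0, 2]
(up to reordering of blocks).

Per-block formulas:
  For a 2×2 Jordan block J_2(2): exp(t · J_2(2)) = e^(2t)·(I + t·N), where N is the 2×2 nilpotent shift.

After assembling e^{tJ} and conjugating by P, we get:

e^{tB} =
  [2*t*exp(2*t) + exp(2*t), 4*t*exp(2*t)]
  [-t*exp(2*t), -2*t*exp(2*t) + exp(2*t)]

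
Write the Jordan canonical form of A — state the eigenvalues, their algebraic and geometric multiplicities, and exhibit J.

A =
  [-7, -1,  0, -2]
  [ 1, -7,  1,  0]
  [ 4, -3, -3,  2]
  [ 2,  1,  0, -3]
J_3(-5) ⊕ J_1(-5)

The characteristic polynomial is
  det(x·I − A) = x^4 + 20*x^3 + 150*x^2 + 500*x + 625 = (x + 5)^4

Eigenvalues and multiplicities (the geometric multiplicity of λ is n − rank(A − λI), which equals the number of Jordan blocks for λ):
  λ = -5: algebraic multiplicity = 4, geometric multiplicity = 2

Determining the block sizes for each eigenvalue:
  λ = -5: with am = 4 and gm = 2, the partition is not yet determined (e.g. several partitions of 4 into 2 parts exist). Let N = A − (-5)·I. Computing rank(N^1) = 2, rank(N^2) = 1, rank(N^3) = 0; the number of blocks of size ≥ j is rank(N^{j−1}) − rank(N^j), giving [2, 1, 1]. So we have 1 block(s) of size 3, 1 block(s) of size 1 → block sizes [3, 1]

Assembling the blocks gives a Jordan form
J =
  [-5,  1,  0,  0]
  [ 0, -5,  1,  0]
  [ 0,  0, -5,  0]
  [ 0,  0,  0, -5]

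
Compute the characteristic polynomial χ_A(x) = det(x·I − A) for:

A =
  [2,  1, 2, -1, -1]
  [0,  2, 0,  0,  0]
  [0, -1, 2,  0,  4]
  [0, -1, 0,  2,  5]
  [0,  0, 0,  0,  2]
x^5 - 10*x^4 + 40*x^3 - 80*x^2 + 80*x - 32

Expanding det(x·I − A) (e.g. by cofactor expansion or by noting that A is similar to its Jordan form J, which has the same characteristic polynomial as A) gives
  χ_A(x) = x^5 - 10*x^4 + 40*x^3 - 80*x^2 + 80*x - 32
which factors as (x - 2)^5. The eigenvalues (with algebraic multiplicities) are λ = 2 with multiplicity 5.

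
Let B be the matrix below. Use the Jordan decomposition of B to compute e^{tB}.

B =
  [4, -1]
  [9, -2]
e^{tB} =
  [3*t*exp(t) + exp(t), -t*exp(t)]
  [9*t*exp(t), -3*t*exp(t) + exp(t)]

Strategy: write B = P · J · P⁻¹ where J is a Jordan canonical form, so e^{tB} = P · e^{tJ} · P⁻¹, and e^{tJ} can be computed block-by-block.

B has Jordan form
J =
  [1, 1]
  [0, 1]
(up to reordering of blocks).

Per-block formulas:
  For a 2×2 Jordan block J_2(1): exp(t · J_2(1)) = e^(1t)·(I + t·N), where N is the 2×2 nilpotent shift.

After assembling e^{tJ} and conjugating by P, we get:

e^{tB} =
  [3*t*exp(t) + exp(t), -t*exp(t)]
  [9*t*exp(t), -3*t*exp(t) + exp(t)]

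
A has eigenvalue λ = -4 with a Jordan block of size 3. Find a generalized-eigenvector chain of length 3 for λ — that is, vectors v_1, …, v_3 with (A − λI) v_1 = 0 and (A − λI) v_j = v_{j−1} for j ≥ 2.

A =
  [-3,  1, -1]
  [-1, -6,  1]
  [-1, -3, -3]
A Jordan chain for λ = -4 of length 3:
v_1 = (1, 0, 1)ᵀ
v_2 = (1, -1, -1)ᵀ
v_3 = (1, 0, 0)ᵀ

Let N = A − (-4)·I. We want v_3 with N^3 v_3 = 0 but N^2 v_3 ≠ 0; then v_{j-1} := N · v_j for j = 3, …, 2.

Pick v_3 = (1, 0, 0)ᵀ.
Then v_2 = N · v_3 = (1, -1, -1)ᵀ.
Then v_1 = N · v_2 = (1, 0, 1)ᵀ.

Sanity check: (A − (-4)·I) v_1 = (0, 0, 0)ᵀ = 0. ✓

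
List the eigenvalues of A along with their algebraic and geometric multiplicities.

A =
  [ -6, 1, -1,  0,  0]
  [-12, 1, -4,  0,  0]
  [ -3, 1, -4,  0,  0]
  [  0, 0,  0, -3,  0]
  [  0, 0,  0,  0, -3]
λ = -3: alg = 5, geom = 4

Step 1 — factor the characteristic polynomial to read off the algebraic multiplicities:
  χ_A(x) = (x + 3)^5

Step 2 — compute geometric multiplicities via the rank-nullity identity g(λ) = n − rank(A − λI):
  rank(A − (-3)·I) = 1, so dim ker(A − (-3)·I) = n − 1 = 4

Summary:
  λ = -3: algebraic multiplicity = 5, geometric multiplicity = 4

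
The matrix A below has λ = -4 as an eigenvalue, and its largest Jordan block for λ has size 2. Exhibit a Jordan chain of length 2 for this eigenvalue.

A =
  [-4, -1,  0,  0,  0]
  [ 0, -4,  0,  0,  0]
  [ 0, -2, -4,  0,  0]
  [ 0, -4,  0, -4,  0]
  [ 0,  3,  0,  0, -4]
A Jordan chain for λ = -4 of length 2:
v_1 = (-1, 0, -2, -4, 3)ᵀ
v_2 = (0, 1, 0, 0, 0)ᵀ

Let N = A − (-4)·I. We want v_2 with N^2 v_2 = 0 but N^1 v_2 ≠ 0; then v_{j-1} := N · v_j for j = 2, …, 2.

Pick v_2 = (0, 1, 0, 0, 0)ᵀ.
Then v_1 = N · v_2 = (-1, 0, -2, -4, 3)ᵀ.

Sanity check: (A − (-4)·I) v_1 = (0, 0, 0, 0, 0)ᵀ = 0. ✓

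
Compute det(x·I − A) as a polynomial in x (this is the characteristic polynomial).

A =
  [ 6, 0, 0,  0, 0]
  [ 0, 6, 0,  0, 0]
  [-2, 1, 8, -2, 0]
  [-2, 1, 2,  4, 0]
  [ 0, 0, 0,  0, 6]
x^5 - 30*x^4 + 360*x^3 - 2160*x^2 + 6480*x - 7776

Expanding det(x·I − A) (e.g. by cofactor expansion or by noting that A is similar to its Jordan form J, which has the same characteristic polynomial as A) gives
  χ_A(x) = x^5 - 30*x^4 + 360*x^3 - 2160*x^2 + 6480*x - 7776
which factors as (x - 6)^5. The eigenvalues (with algebraic multiplicities) are λ = 6 with multiplicity 5.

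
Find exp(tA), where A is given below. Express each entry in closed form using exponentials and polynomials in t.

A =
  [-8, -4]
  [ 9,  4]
e^{tA} =
  [-6*t*exp(-2*t) + exp(-2*t), -4*t*exp(-2*t)]
  [9*t*exp(-2*t), 6*t*exp(-2*t) + exp(-2*t)]

Strategy: write A = P · J · P⁻¹ where J is a Jordan canonical form, so e^{tA} = P · e^{tJ} · P⁻¹, and e^{tJ} can be computed block-by-block.

A has Jordan form
J =
  [-2,  1]
  [ 0, -2]
(up to reordering of blocks).

Per-block formulas:
  For a 2×2 Jordan block J_2(-2): exp(t · J_2(-2)) = e^(-2t)·(I + t·N), where N is the 2×2 nilpotent shift.

After assembling e^{tJ} and conjugating by P, we get:

e^{tA} =
  [-6*t*exp(-2*t) + exp(-2*t), -4*t*exp(-2*t)]
  [9*t*exp(-2*t), 6*t*exp(-2*t) + exp(-2*t)]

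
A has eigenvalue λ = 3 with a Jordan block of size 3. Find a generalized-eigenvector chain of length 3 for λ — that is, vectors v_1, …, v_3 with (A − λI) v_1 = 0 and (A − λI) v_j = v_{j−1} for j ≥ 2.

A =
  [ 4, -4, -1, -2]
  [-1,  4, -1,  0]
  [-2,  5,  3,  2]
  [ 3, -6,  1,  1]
A Jordan chain for λ = 3 of length 3:
v_1 = (1, 0, -1, 1)ᵀ
v_2 = (1, -1, -2, 3)ᵀ
v_3 = (1, 0, 0, 0)ᵀ

Let N = A − (3)·I. We want v_3 with N^3 v_3 = 0 but N^2 v_3 ≠ 0; then v_{j-1} := N · v_j for j = 3, …, 2.

Pick v_3 = (1, 0, 0, 0)ᵀ.
Then v_2 = N · v_3 = (1, -1, -2, 3)ᵀ.
Then v_1 = N · v_2 = (1, 0, -1, 1)ᵀ.

Sanity check: (A − (3)·I) v_1 = (0, 0, 0, 0)ᵀ = 0. ✓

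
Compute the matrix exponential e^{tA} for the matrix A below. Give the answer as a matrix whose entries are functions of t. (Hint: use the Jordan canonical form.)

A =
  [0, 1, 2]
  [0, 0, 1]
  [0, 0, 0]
e^{tA} =
  [1, t, t^2/2 + 2*t]
  [0, 1, t]
  [0, 0, 1]

Strategy: write A = P · J · P⁻¹ where J is a Jordan canonical form, so e^{tA} = P · e^{tJ} · P⁻¹, and e^{tJ} can be computed block-by-block.

A has Jordan form
J =
  [0, 1, 0]
  [0, 0, 1]
  [0, 0, 0]
(up to reordering of blocks).

Per-block formulas:
  For a 3×3 Jordan block J_3(0): exp(t · J_3(0)) = e^(0t)·(I + t·N + (t^2/2)·N^2), where N is the 3×3 nilpotent shift.

After assembling e^{tJ} and conjugating by P, we get:

e^{tA} =
  [1, t, t^2/2 + 2*t]
  [0, 1, t]
  [0, 0, 1]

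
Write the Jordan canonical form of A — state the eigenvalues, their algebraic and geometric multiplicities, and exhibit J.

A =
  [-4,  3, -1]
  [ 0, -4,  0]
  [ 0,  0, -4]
J_2(-4) ⊕ J_1(-4)

The characteristic polynomial is
  det(x·I − A) = x^3 + 12*x^2 + 48*x + 64 = (x + 4)^3

Eigenvalues and multiplicities (the geometric multiplicity of λ is n − rank(A − λI), which equals the number of Jordan blocks for λ):
  λ = -4: algebraic multiplicity = 3, geometric multiplicity = 2

Determining the block sizes for each eigenvalue:
  λ = -4: 2 blocks summing to 3 forces exactly one block of size 2 and the rest size 1 → block sizes [2, 1]

Assembling the blocks gives a Jordan form
J =
  [-4,  1,  0]
  [ 0, -4,  0]
  [ 0,  0, -4]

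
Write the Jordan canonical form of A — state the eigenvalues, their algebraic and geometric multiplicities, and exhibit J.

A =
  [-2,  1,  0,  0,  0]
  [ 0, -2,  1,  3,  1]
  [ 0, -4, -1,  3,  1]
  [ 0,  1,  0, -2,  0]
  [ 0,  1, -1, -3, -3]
J_3(-2) ⊕ J_1(-2) ⊕ J_1(-2)

The characteristic polynomial is
  det(x·I − A) = x^5 + 10*x^4 + 40*x^3 + 80*x^2 + 80*x + 32 = (x + 2)^5

Eigenvalues and multiplicities (the geometric multiplicity of λ is n − rank(A − λI), which equals the number of Jordan blocks for λ):
  λ = -2: algebraic multiplicity = 5, geometric multiplicity = 3

Determining the block sizes for each eigenvalue:
  λ = -2: with am = 5 and gm = 3, the partition is not yet determined (e.g. several partitions of 5 into 3 parts exist). Let N = A − (-2)·I. Computing rank(N^1) = 2, rank(N^2) = 1, rank(N^3) = 0; the number of blocks of size ≥ j is rank(N^{j−1}) − rank(N^j), giving [3, 1, 1]. So we have 1 block(s) of size 3, 2 block(s) of size 1 → block sizes [3, 1, 1]

Assembling the blocks gives a Jordan form
J =
  [-2,  1,  0,  0,  0]
  [ 0, -2,  1,  0,  0]
  [ 0,  0, -2,  0,  0]
  [ 0,  0,  0, -2,  0]
  [ 0,  0,  0,  0, -2]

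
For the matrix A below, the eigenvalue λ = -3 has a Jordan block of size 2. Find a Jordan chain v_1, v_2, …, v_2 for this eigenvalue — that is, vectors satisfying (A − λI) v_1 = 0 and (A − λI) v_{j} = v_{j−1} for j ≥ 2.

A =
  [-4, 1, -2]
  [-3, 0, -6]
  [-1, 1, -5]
A Jordan chain for λ = -3 of length 2:
v_1 = (-1, -3, -1)ᵀ
v_2 = (1, 0, 0)ᵀ

Let N = A − (-3)·I. We want v_2 with N^2 v_2 = 0 but N^1 v_2 ≠ 0; then v_{j-1} := N · v_j for j = 2, …, 2.

Pick v_2 = (1, 0, 0)ᵀ.
Then v_1 = N · v_2 = (-1, -3, -1)ᵀ.

Sanity check: (A − (-3)·I) v_1 = (0, 0, 0)ᵀ = 0. ✓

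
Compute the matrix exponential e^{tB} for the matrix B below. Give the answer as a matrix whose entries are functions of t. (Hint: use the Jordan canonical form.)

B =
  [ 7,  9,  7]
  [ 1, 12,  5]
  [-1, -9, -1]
e^{tB} =
  [3*t^2*exp(6*t)/2 + t*exp(6*t) + exp(6*t), 9*t*exp(6*t), 3*t^2*exp(6*t)/2 + 7*t*exp(6*t)]
  [t^2*exp(6*t) + t*exp(6*t), 6*t*exp(6*t) + exp(6*t), t^2*exp(6*t) + 5*t*exp(6*t)]
  [-3*t^2*exp(6*t)/2 - t*exp(6*t), -9*t*exp(6*t), -3*t^2*exp(6*t)/2 - 7*t*exp(6*t) + exp(6*t)]

Strategy: write B = P · J · P⁻¹ where J is a Jordan canonical form, so e^{tB} = P · e^{tJ} · P⁻¹, and e^{tJ} can be computed block-by-block.

B has Jordan form
J =
  [6, 1, 0]
  [0, 6, 1]
  [0, 0, 6]
(up to reordering of blocks).

Per-block formulas:
  For a 3×3 Jordan block J_3(6): exp(t · J_3(6)) = e^(6t)·(I + t·N + (t^2/2)·N^2), where N is the 3×3 nilpotent shift.

After assembling e^{tJ} and conjugating by P, we get:

e^{tB} =
  [3*t^2*exp(6*t)/2 + t*exp(6*t) + exp(6*t), 9*t*exp(6*t), 3*t^2*exp(6*t)/2 + 7*t*exp(6*t)]
  [t^2*exp(6*t) + t*exp(6*t), 6*t*exp(6*t) + exp(6*t), t^2*exp(6*t) + 5*t*exp(6*t)]
  [-3*t^2*exp(6*t)/2 - t*exp(6*t), -9*t*exp(6*t), -3*t^2*exp(6*t)/2 - 7*t*exp(6*t) + exp(6*t)]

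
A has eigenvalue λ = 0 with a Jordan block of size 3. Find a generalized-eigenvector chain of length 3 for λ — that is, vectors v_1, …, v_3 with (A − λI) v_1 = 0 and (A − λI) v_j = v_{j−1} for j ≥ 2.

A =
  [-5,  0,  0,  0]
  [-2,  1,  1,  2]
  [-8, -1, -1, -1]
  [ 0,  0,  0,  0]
A Jordan chain for λ = 0 of length 3:
v_1 = (0, 1, -1, 0)ᵀ
v_2 = (0, 2, -1, 0)ᵀ
v_3 = (0, 0, 0, 1)ᵀ

Let N = A − (0)·I. We want v_3 with N^3 v_3 = 0 but N^2 v_3 ≠ 0; then v_{j-1} := N · v_j for j = 3, …, 2.

Pick v_3 = (0, 0, 0, 1)ᵀ.
Then v_2 = N · v_3 = (0, 2, -1, 0)ᵀ.
Then v_1 = N · v_2 = (0, 1, -1, 0)ᵀ.

Sanity check: (A − (0)·I) v_1 = (0, 0, 0, 0)ᵀ = 0. ✓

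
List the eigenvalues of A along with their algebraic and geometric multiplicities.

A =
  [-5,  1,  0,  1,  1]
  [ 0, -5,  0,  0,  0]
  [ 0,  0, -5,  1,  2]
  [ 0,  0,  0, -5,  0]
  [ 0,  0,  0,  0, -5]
λ = -5: alg = 5, geom = 3

Step 1 — factor the characteristic polynomial to read off the algebraic multiplicities:
  χ_A(x) = (x + 5)^5

Step 2 — compute geometric multiplicities via the rank-nullity identity g(λ) = n − rank(A − λI):
  rank(A − (-5)·I) = 2, so dim ker(A − (-5)·I) = n − 2 = 3

Summary:
  λ = -5: algebraic multiplicity = 5, geometric multiplicity = 3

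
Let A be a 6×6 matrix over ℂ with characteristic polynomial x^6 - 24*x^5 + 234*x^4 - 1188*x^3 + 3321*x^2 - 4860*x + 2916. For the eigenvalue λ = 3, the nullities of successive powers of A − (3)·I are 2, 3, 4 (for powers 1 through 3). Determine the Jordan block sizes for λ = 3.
Block sizes for λ = 3: [3, 1]

From the dimensions of kernels of powers, the number of Jordan blocks of size at least j is d_j − d_{j−1} where d_j = dim ker(N^j) (with d_0 = 0). Computing the differences gives [2, 1, 1].
The number of blocks of size exactly k is (#blocks of size ≥ k) − (#blocks of size ≥ k + 1), so the partition is: 1 block(s) of size 1, 1 block(s) of size 3.
In nonincreasing order the block sizes are [3, 1].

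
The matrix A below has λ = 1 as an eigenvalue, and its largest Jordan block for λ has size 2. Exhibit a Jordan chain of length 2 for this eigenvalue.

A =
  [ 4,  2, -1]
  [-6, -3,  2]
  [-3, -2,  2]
A Jordan chain for λ = 1 of length 2:
v_1 = (3, -6, -3)ᵀ
v_2 = (1, 0, 0)ᵀ

Let N = A − (1)·I. We want v_2 with N^2 v_2 = 0 but N^1 v_2 ≠ 0; then v_{j-1} := N · v_j for j = 2, …, 2.

Pick v_2 = (1, 0, 0)ᵀ.
Then v_1 = N · v_2 = (3, -6, -3)ᵀ.

Sanity check: (A − (1)·I) v_1 = (0, 0, 0)ᵀ = 0. ✓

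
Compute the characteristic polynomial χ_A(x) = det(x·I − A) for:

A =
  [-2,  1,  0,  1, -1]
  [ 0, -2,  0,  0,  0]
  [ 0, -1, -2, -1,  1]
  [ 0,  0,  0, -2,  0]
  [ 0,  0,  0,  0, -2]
x^5 + 10*x^4 + 40*x^3 + 80*x^2 + 80*x + 32

Expanding det(x·I − A) (e.g. by cofactor expansion or by noting that A is similar to its Jordan form J, which has the same characteristic polynomial as A) gives
  χ_A(x) = x^5 + 10*x^4 + 40*x^3 + 80*x^2 + 80*x + 32
which factors as (x + 2)^5. The eigenvalues (with algebraic multiplicities) are λ = -2 with multiplicity 5.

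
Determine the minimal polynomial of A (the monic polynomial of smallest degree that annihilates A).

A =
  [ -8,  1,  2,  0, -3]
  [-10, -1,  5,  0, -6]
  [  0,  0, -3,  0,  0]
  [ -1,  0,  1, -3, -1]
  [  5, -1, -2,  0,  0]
x^3 + 9*x^2 + 27*x + 27

The characteristic polynomial is χ_A(x) = (x + 3)^5, so the eigenvalues are known. The minimal polynomial is
  m_A(x) = Π_λ (x − λ)^{k_λ}
where k_λ is the size of the *largest* Jordan block for λ (equivalently, the smallest k with (A − λI)^k v = 0 for every generalised eigenvector v of λ).

  λ = -3: largest Jordan block has size 3, contributing (x + 3)^3

So m_A(x) = (x + 3)^3 = x^3 + 9*x^2 + 27*x + 27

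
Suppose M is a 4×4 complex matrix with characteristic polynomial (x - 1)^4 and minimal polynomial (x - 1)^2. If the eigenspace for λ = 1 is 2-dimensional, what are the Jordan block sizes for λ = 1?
Block sizes for λ = 1: [2, 2]

Step 1 — from the characteristic polynomial, algebraic multiplicity of λ = 1 is 4. From dim ker(M − (1)·I) = 2, there are exactly 2 Jordan blocks for λ = 1.
Step 2 — from the minimal polynomial, the factor (x − 1)^2 tells us the largest block for λ = 1 has size 2.
Step 3 — with total size 4, 2 blocks, and largest block 2, the block sizes (in nonincreasing order) are [2, 2].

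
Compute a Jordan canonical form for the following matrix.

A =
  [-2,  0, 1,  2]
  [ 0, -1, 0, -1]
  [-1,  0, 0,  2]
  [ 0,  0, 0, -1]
J_2(-1) ⊕ J_2(-1)

The characteristic polynomial is
  det(x·I − A) = x^4 + 4*x^3 + 6*x^2 + 4*x + 1 = (x + 1)^4

Eigenvalues and multiplicities (the geometric multiplicity of λ is n − rank(A − λI), which equals the number of Jordan blocks for λ):
  λ = -1: algebraic multiplicity = 4, geometric multiplicity = 2

Determining the block sizes for each eigenvalue:
  λ = -1: with am = 4 and gm = 2, the partition is not yet determined (e.g. several partitions of 4 into 2 parts exist). Let N = A − (-1)·I. Computing rank(N^1) = 2, rank(N^2) = 0; the number of blocks of size ≥ j is rank(N^{j−1}) − rank(N^j), giving [2, 2]. So we have 2 block(s) of size 2 → block sizes [2, 2]

Assembling the blocks gives a Jordan form
J =
  [-1,  1,  0,  0]
  [ 0, -1,  0,  0]
  [ 0,  0, -1,  1]
  [ 0,  0,  0, -1]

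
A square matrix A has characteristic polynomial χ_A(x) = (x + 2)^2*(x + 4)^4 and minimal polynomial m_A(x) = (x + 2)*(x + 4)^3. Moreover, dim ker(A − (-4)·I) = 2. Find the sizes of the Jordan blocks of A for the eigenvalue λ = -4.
Block sizes for λ = -4: [3, 1]

Step 1 — from the characteristic polynomial, algebraic multiplicity of λ = -4 is 4. From dim ker(A − (-4)·I) = 2, there are exactly 2 Jordan blocks for λ = -4.
Step 2 — from the minimal polynomial, the factor (x + 4)^3 tells us the largest block for λ = -4 has size 3.
Step 3 — with total size 4, 2 blocks, and largest block 3, the block sizes (in nonincreasing order) are [3, 1].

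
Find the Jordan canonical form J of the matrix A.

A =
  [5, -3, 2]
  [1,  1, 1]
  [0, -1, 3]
J_3(3)

The characteristic polynomial is
  det(x·I − A) = x^3 - 9*x^2 + 27*x - 27 = (x - 3)^3

Eigenvalues and multiplicities (the geometric multiplicity of λ is n − rank(A − λI), which equals the number of Jordan blocks for λ):
  λ = 3: algebraic multiplicity = 3, geometric multiplicity = 1

Determining the block sizes for each eigenvalue:
  λ = 3: one block (gm = 1), so the single block has size am = 3 → block sizes [3]

Assembling the blocks gives a Jordan form
J =
  [3, 1, 0]
  [0, 3, 1]
  [0, 0, 3]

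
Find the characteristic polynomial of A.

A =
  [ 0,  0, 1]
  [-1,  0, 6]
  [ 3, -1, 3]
x^3 - 3*x^2 + 3*x - 1

Expanding det(x·I − A) (e.g. by cofactor expansion or by noting that A is similar to its Jordan form J, which has the same characteristic polynomial as A) gives
  χ_A(x) = x^3 - 3*x^2 + 3*x - 1
which factors as (x - 1)^3. The eigenvalues (with algebraic multiplicities) are λ = 1 with multiplicity 3.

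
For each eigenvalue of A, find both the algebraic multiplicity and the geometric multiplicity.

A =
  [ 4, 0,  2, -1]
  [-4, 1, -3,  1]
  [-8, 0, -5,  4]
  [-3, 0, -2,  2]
λ = -1: alg = 1, geom = 1; λ = 1: alg = 3, geom = 1

Step 1 — factor the characteristic polynomial to read off the algebraic multiplicities:
  χ_A(x) = (x - 1)^3*(x + 1)

Step 2 — compute geometric multiplicities via the rank-nullity identity g(λ) = n − rank(A − λI):
  rank(A − (-1)·I) = 3, so dim ker(A − (-1)·I) = n − 3 = 1
  rank(A − (1)·I) = 3, so dim ker(A − (1)·I) = n − 3 = 1

Summary:
  λ = -1: algebraic multiplicity = 1, geometric multiplicity = 1
  λ = 1: algebraic multiplicity = 3, geometric multiplicity = 1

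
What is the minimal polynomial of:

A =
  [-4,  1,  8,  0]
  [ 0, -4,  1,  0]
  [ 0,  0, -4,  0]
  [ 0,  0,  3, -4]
x^3 + 12*x^2 + 48*x + 64

The characteristic polynomial is χ_A(x) = (x + 4)^4, so the eigenvalues are known. The minimal polynomial is
  m_A(x) = Π_λ (x − λ)^{k_λ}
where k_λ is the size of the *largest* Jordan block for λ (equivalently, the smallest k with (A − λI)^k v = 0 for every generalised eigenvector v of λ).

  λ = -4: largest Jordan block has size 3, contributing (x + 4)^3

So m_A(x) = (x + 4)^3 = x^3 + 12*x^2 + 48*x + 64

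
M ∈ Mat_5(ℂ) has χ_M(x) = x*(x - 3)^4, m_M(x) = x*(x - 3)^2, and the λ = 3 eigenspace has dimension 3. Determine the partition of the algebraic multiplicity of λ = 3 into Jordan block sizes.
Block sizes for λ = 3: [2, 1, 1]

Step 1 — from the characteristic polynomial, algebraic multiplicity of λ = 3 is 4. From dim ker(M − (3)·I) = 3, there are exactly 3 Jordan blocks for λ = 3.
Step 2 — from the minimal polynomial, the factor (x − 3)^2 tells us the largest block for λ = 3 has size 2.
Step 3 — with total size 4, 3 blocks, and largest block 2, the block sizes (in nonincreasing order) are [2, 1, 1].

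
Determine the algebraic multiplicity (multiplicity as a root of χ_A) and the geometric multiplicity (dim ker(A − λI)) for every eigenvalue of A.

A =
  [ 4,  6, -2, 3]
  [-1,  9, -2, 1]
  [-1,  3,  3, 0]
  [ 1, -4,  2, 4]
λ = 5: alg = 4, geom = 2

Step 1 — factor the characteristic polynomial to read off the algebraic multiplicities:
  χ_A(x) = (x - 5)^4

Step 2 — compute geometric multiplicities via the rank-nullity identity g(λ) = n − rank(A − λI):
  rank(A − (5)·I) = 2, so dim ker(A − (5)·I) = n − 2 = 2

Summary:
  λ = 5: algebraic multiplicity = 4, geometric multiplicity = 2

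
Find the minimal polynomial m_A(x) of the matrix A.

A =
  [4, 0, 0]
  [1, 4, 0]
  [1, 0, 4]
x^2 - 8*x + 16

The characteristic polynomial is χ_A(x) = (x - 4)^3, so the eigenvalues are known. The minimal polynomial is
  m_A(x) = Π_λ (x − λ)^{k_λ}
where k_λ is the size of the *largest* Jordan block for λ (equivalently, the smallest k with (A − λI)^k v = 0 for every generalised eigenvector v of λ).

  λ = 4: largest Jordan block has size 2, contributing (x − 4)^2

So m_A(x) = (x - 4)^2 = x^2 - 8*x + 16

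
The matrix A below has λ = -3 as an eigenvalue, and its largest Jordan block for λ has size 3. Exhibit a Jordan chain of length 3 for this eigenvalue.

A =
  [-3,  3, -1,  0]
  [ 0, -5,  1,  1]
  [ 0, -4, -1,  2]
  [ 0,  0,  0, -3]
A Jordan chain for λ = -3 of length 3:
v_1 = (-2, 0, 0, 0)ᵀ
v_2 = (3, -2, -4, 0)ᵀ
v_3 = (0, 1, 0, 0)ᵀ

Let N = A − (-3)·I. We want v_3 with N^3 v_3 = 0 but N^2 v_3 ≠ 0; then v_{j-1} := N · v_j for j = 3, …, 2.

Pick v_3 = (0, 1, 0, 0)ᵀ.
Then v_2 = N · v_3 = (3, -2, -4, 0)ᵀ.
Then v_1 = N · v_2 = (-2, 0, 0, 0)ᵀ.

Sanity check: (A − (-3)·I) v_1 = (0, 0, 0, 0)ᵀ = 0. ✓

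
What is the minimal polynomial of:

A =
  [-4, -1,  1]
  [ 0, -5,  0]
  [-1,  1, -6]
x^2 + 10*x + 25

The characteristic polynomial is χ_A(x) = (x + 5)^3, so the eigenvalues are known. The minimal polynomial is
  m_A(x) = Π_λ (x − λ)^{k_λ}
where k_λ is the size of the *largest* Jordan block for λ (equivalently, the smallest k with (A − λI)^k v = 0 for every generalised eigenvector v of λ).

  λ = -5: largest Jordan block has size 2, contributing (x + 5)^2

So m_A(x) = (x + 5)^2 = x^2 + 10*x + 25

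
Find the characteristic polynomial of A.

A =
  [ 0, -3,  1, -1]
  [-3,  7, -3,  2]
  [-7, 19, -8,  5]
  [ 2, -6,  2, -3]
x^4 + 4*x^3 + 6*x^2 + 4*x + 1

Expanding det(x·I − A) (e.g. by cofactor expansion or by noting that A is similar to its Jordan form J, which has the same characteristic polynomial as A) gives
  χ_A(x) = x^4 + 4*x^3 + 6*x^2 + 4*x + 1
which factors as (x + 1)^4. The eigenvalues (with algebraic multiplicities) are λ = -1 with multiplicity 4.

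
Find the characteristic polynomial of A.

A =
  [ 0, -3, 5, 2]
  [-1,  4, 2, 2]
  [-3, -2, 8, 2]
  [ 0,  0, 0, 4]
x^4 - 16*x^3 + 96*x^2 - 256*x + 256

Expanding det(x·I − A) (e.g. by cofactor expansion or by noting that A is similar to its Jordan form J, which has the same characteristic polynomial as A) gives
  χ_A(x) = x^4 - 16*x^3 + 96*x^2 - 256*x + 256
which factors as (x - 4)^4. The eigenvalues (with algebraic multiplicities) are λ = 4 with multiplicity 4.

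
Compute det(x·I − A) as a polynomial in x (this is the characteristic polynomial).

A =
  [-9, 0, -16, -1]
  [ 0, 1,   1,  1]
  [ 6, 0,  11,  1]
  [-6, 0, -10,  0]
x^4 - 3*x^3 + 3*x^2 - x

Expanding det(x·I − A) (e.g. by cofactor expansion or by noting that A is similar to its Jordan form J, which has the same characteristic polynomial as A) gives
  χ_A(x) = x^4 - 3*x^3 + 3*x^2 - x
which factors as x*(x - 1)^3. The eigenvalues (with algebraic multiplicities) are λ = 0 with multiplicity 1, λ = 1 with multiplicity 3.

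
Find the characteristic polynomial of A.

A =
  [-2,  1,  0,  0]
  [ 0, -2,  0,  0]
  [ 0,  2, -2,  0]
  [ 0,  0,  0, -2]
x^4 + 8*x^3 + 24*x^2 + 32*x + 16

Expanding det(x·I − A) (e.g. by cofactor expansion or by noting that A is similar to its Jordan form J, which has the same characteristic polynomial as A) gives
  χ_A(x) = x^4 + 8*x^3 + 24*x^2 + 32*x + 16
which factors as (x + 2)^4. The eigenvalues (with algebraic multiplicities) are λ = -2 with multiplicity 4.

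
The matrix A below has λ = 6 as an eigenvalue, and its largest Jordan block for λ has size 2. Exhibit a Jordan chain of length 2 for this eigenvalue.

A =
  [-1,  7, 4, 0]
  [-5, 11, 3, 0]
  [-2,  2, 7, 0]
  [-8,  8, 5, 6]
A Jordan chain for λ = 6 of length 2:
v_1 = (1, 1, 0, 2)ᵀ
v_2 = (1, 0, 2, 0)ᵀ

Let N = A − (6)·I. We want v_2 with N^2 v_2 = 0 but N^1 v_2 ≠ 0; then v_{j-1} := N · v_j for j = 2, …, 2.

Pick v_2 = (1, 0, 2, 0)ᵀ.
Then v_1 = N · v_2 = (1, 1, 0, 2)ᵀ.

Sanity check: (A − (6)·I) v_1 = (0, 0, 0, 0)ᵀ = 0. ✓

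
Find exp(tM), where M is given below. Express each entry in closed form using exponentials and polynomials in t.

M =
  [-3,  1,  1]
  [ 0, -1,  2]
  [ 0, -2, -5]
e^{tM} =
  [exp(-3*t), t*exp(-3*t), t*exp(-3*t)]
  [0, 2*t*exp(-3*t) + exp(-3*t), 2*t*exp(-3*t)]
  [0, -2*t*exp(-3*t), -2*t*exp(-3*t) + exp(-3*t)]

Strategy: write M = P · J · P⁻¹ where J is a Jordan canonical form, so e^{tM} = P · e^{tJ} · P⁻¹, and e^{tJ} can be computed block-by-block.

M has Jordan form
J =
  [-3,  1,  0]
  [ 0, -3,  0]
  [ 0,  0, -3]
(up to reordering of blocks).

Per-block formulas:
  For a 1×1 block at λ = -3: exp(t · [-3]) = [e^(-3t)].
  For a 2×2 Jordan block J_2(-3): exp(t · J_2(-3)) = e^(-3t)·(I + t·N), where N is the 2×2 nilpotent shift.

After assembling e^{tJ} and conjugating by P, we get:

e^{tM} =
  [exp(-3*t), t*exp(-3*t), t*exp(-3*t)]
  [0, 2*t*exp(-3*t) + exp(-3*t), 2*t*exp(-3*t)]
  [0, -2*t*exp(-3*t), -2*t*exp(-3*t) + exp(-3*t)]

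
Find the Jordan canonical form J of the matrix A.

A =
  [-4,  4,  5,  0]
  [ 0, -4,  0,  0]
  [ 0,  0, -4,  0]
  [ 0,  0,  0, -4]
J_2(-4) ⊕ J_1(-4) ⊕ J_1(-4)

The characteristic polynomial is
  det(x·I − A) = x^4 + 16*x^3 + 96*x^2 + 256*x + 256 = (x + 4)^4

Eigenvalues and multiplicities (the geometric multiplicity of λ is n − rank(A − λI), which equals the number of Jordan blocks for λ):
  λ = -4: algebraic multiplicity = 4, geometric multiplicity = 3

Determining the block sizes for each eigenvalue:
  λ = -4: 3 blocks summing to 4 forces exactly one block of size 2 and the rest size 1 → block sizes [2, 1, 1]

Assembling the blocks gives a Jordan form
J =
  [-4,  1,  0,  0]
  [ 0, -4,  0,  0]
  [ 0,  0, -4,  0]
  [ 0,  0,  0, -4]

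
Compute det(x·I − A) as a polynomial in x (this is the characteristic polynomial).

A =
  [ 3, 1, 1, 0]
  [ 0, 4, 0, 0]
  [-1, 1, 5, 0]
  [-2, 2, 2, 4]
x^4 - 16*x^3 + 96*x^2 - 256*x + 256

Expanding det(x·I − A) (e.g. by cofactor expansion or by noting that A is similar to its Jordan form J, which has the same characteristic polynomial as A) gives
  χ_A(x) = x^4 - 16*x^3 + 96*x^2 - 256*x + 256
which factors as (x - 4)^4. The eigenvalues (with algebraic multiplicities) are λ = 4 with multiplicity 4.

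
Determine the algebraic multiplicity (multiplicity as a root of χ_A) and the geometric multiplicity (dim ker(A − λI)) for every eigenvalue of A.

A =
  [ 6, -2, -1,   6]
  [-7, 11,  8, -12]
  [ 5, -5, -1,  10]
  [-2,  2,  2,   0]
λ = 4: alg = 4, geom = 2

Step 1 — factor the characteristic polynomial to read off the algebraic multiplicities:
  χ_A(x) = (x - 4)^4

Step 2 — compute geometric multiplicities via the rank-nullity identity g(λ) = n − rank(A − λI):
  rank(A − (4)·I) = 2, so dim ker(A − (4)·I) = n − 2 = 2

Summary:
  λ = 4: algebraic multiplicity = 4, geometric multiplicity = 2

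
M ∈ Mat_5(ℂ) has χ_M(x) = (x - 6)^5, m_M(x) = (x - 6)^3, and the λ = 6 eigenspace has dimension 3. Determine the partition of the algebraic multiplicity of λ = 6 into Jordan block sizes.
Block sizes for λ = 6: [3, 1, 1]

Step 1 — from the characteristic polynomial, algebraic multiplicity of λ = 6 is 5. From dim ker(M − (6)·I) = 3, there are exactly 3 Jordan blocks for λ = 6.
Step 2 — from the minimal polynomial, the factor (x − 6)^3 tells us the largest block for λ = 6 has size 3.
Step 3 — with total size 5, 3 blocks, and largest block 3, the block sizes (in nonincreasing order) are [3, 1, 1].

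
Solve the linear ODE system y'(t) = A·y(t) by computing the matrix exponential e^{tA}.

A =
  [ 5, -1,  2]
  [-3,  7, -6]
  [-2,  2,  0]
e^{tA} =
  [t*exp(4*t) + exp(4*t), -t*exp(4*t), 2*t*exp(4*t)]
  [-3*t*exp(4*t), 3*t*exp(4*t) + exp(4*t), -6*t*exp(4*t)]
  [-2*t*exp(4*t), 2*t*exp(4*t), -4*t*exp(4*t) + exp(4*t)]

Strategy: write A = P · J · P⁻¹ where J is a Jordan canonical form, so e^{tA} = P · e^{tJ} · P⁻¹, and e^{tJ} can be computed block-by-block.

A has Jordan form
J =
  [4, 1, 0]
  [0, 4, 0]
  [0, 0, 4]
(up to reordering of blocks).

Per-block formulas:
  For a 1×1 block at λ = 4: exp(t · [4]) = [e^(4t)].
  For a 2×2 Jordan block J_2(4): exp(t · J_2(4)) = e^(4t)·(I + t·N), where N is the 2×2 nilpotent shift.

After assembling e^{tJ} and conjugating by P, we get:

e^{tA} =
  [t*exp(4*t) + exp(4*t), -t*exp(4*t), 2*t*exp(4*t)]
  [-3*t*exp(4*t), 3*t*exp(4*t) + exp(4*t), -6*t*exp(4*t)]
  [-2*t*exp(4*t), 2*t*exp(4*t), -4*t*exp(4*t) + exp(4*t)]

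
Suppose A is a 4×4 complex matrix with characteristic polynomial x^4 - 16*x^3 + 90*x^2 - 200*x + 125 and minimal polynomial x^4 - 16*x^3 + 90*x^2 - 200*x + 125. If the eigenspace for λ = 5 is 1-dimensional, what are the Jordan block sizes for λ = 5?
Block sizes for λ = 5: [3]

Step 1 — from the characteristic polynomial, algebraic multiplicity of λ = 5 is 3. From dim ker(A − (5)·I) = 1, there are exactly 1 Jordan blocks for λ = 5.
Step 2 — from the minimal polynomial, the factor (x − 5)^3 tells us the largest block for λ = 5 has size 3.
Step 3 — with total size 3, 1 blocks, and largest block 3, the block sizes (in nonincreasing order) are [3].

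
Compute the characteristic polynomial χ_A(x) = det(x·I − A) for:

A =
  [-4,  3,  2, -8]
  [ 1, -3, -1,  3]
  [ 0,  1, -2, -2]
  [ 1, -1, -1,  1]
x^4 + 8*x^3 + 24*x^2 + 32*x + 16

Expanding det(x·I − A) (e.g. by cofactor expansion or by noting that A is similar to its Jordan form J, which has the same characteristic polynomial as A) gives
  χ_A(x) = x^4 + 8*x^3 + 24*x^2 + 32*x + 16
which factors as (x + 2)^4. The eigenvalues (with algebraic multiplicities) are λ = -2 with multiplicity 4.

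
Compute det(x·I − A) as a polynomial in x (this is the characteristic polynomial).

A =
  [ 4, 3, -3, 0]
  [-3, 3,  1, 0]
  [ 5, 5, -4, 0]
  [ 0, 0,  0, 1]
x^4 - 4*x^3 + 6*x^2 - 4*x + 1

Expanding det(x·I − A) (e.g. by cofactor expansion or by noting that A is similar to its Jordan form J, which has the same characteristic polynomial as A) gives
  χ_A(x) = x^4 - 4*x^3 + 6*x^2 - 4*x + 1
which factors as (x - 1)^4. The eigenvalues (with algebraic multiplicities) are λ = 1 with multiplicity 4.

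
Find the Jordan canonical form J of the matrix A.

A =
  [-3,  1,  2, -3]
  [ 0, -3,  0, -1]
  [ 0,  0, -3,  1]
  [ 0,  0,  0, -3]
J_3(-3) ⊕ J_1(-3)

The characteristic polynomial is
  det(x·I − A) = x^4 + 12*x^3 + 54*x^2 + 108*x + 81 = (x + 3)^4

Eigenvalues and multiplicities (the geometric multiplicity of λ is n − rank(A − λI), which equals the number of Jordan blocks for λ):
  λ = -3: algebraic multiplicity = 4, geometric multiplicity = 2

Determining the block sizes for each eigenvalue:
  λ = -3: with am = 4 and gm = 2, the partition is not yet determined (e.g. several partitions of 4 into 2 parts exist). Let N = A − (-3)·I. Computing rank(N^1) = 2, rank(N^2) = 1, rank(N^3) = 0; the number of blocks of size ≥ j is rank(N^{j−1}) − rank(N^j), giving [2, 1, 1]. So we have 1 block(s) of size 3, 1 block(s) of size 1 → block sizes [3, 1]

Assembling the blocks gives a Jordan form
J =
  [-3,  1,  0,  0]
  [ 0, -3,  1,  0]
  [ 0,  0, -3,  0]
  [ 0,  0,  0, -3]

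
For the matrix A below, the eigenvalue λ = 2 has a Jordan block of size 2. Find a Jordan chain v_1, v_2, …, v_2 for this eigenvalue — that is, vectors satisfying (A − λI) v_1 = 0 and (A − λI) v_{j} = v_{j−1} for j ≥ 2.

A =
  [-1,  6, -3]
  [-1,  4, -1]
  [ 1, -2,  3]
A Jordan chain for λ = 2 of length 2:
v_1 = (-3, -1, 1)ᵀ
v_2 = (1, 0, 0)ᵀ

Let N = A − (2)·I. We want v_2 with N^2 v_2 = 0 but N^1 v_2 ≠ 0; then v_{j-1} := N · v_j for j = 2, …, 2.

Pick v_2 = (1, 0, 0)ᵀ.
Then v_1 = N · v_2 = (-3, -1, 1)ᵀ.

Sanity check: (A − (2)·I) v_1 = (0, 0, 0)ᵀ = 0. ✓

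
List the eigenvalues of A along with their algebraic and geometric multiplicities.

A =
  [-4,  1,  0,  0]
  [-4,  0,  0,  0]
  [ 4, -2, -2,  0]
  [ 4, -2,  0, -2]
λ = -2: alg = 4, geom = 3

Step 1 — factor the characteristic polynomial to read off the algebraic multiplicities:
  χ_A(x) = (x + 2)^4

Step 2 — compute geometric multiplicities via the rank-nullity identity g(λ) = n − rank(A − λI):
  rank(A − (-2)·I) = 1, so dim ker(A − (-2)·I) = n − 1 = 3

Summary:
  λ = -2: algebraic multiplicity = 4, geometric multiplicity = 3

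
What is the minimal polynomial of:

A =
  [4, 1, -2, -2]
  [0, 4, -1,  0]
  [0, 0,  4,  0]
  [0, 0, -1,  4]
x^3 - 12*x^2 + 48*x - 64

The characteristic polynomial is χ_A(x) = (x - 4)^4, so the eigenvalues are known. The minimal polynomial is
  m_A(x) = Π_λ (x − λ)^{k_λ}
where k_λ is the size of the *largest* Jordan block for λ (equivalently, the smallest k with (A − λI)^k v = 0 for every generalised eigenvector v of λ).

  λ = 4: largest Jordan block has size 3, contributing (x − 4)^3

So m_A(x) = (x - 4)^3 = x^3 - 12*x^2 + 48*x - 64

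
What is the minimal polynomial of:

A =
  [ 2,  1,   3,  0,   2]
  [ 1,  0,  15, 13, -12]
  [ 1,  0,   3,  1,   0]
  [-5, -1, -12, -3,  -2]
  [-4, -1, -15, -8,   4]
x^3 - 6*x^2

The characteristic polynomial is χ_A(x) = x^4*(x - 6), so the eigenvalues are known. The minimal polynomial is
  m_A(x) = Π_λ (x − λ)^{k_λ}
where k_λ is the size of the *largest* Jordan block for λ (equivalently, the smallest k with (A − λI)^k v = 0 for every generalised eigenvector v of λ).

  λ = 0: largest Jordan block has size 2, contributing (x − 0)^2
  λ = 6: largest Jordan block has size 1, contributing (x − 6)

So m_A(x) = x^2*(x - 6) = x^3 - 6*x^2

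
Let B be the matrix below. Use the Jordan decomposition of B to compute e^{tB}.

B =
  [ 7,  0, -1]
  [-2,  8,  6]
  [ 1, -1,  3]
e^{tB} =
  [t*exp(6*t) + exp(6*t), t^2*exp(6*t)/2, t^2*exp(6*t) - t*exp(6*t)]
  [-2*t*exp(6*t), -t^2*exp(6*t) + 2*t*exp(6*t) + exp(6*t), -2*t^2*exp(6*t) + 6*t*exp(6*t)]
  [t*exp(6*t), t^2*exp(6*t)/2 - t*exp(6*t), t^2*exp(6*t) - 3*t*exp(6*t) + exp(6*t)]

Strategy: write B = P · J · P⁻¹ where J is a Jordan canonical form, so e^{tB} = P · e^{tJ} · P⁻¹, and e^{tJ} can be computed block-by-block.

B has Jordan form
J =
  [6, 1, 0]
  [0, 6, 1]
  [0, 0, 6]
(up to reordering of blocks).

Per-block formulas:
  For a 3×3 Jordan block J_3(6): exp(t · J_3(6)) = e^(6t)·(I + t·N + (t^2/2)·N^2), where N is the 3×3 nilpotent shift.

After assembling e^{tJ} and conjugating by P, we get:

e^{tB} =
  [t*exp(6*t) + exp(6*t), t^2*exp(6*t)/2, t^2*exp(6*t) - t*exp(6*t)]
  [-2*t*exp(6*t), -t^2*exp(6*t) + 2*t*exp(6*t) + exp(6*t), -2*t^2*exp(6*t) + 6*t*exp(6*t)]
  [t*exp(6*t), t^2*exp(6*t)/2 - t*exp(6*t), t^2*exp(6*t) - 3*t*exp(6*t) + exp(6*t)]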